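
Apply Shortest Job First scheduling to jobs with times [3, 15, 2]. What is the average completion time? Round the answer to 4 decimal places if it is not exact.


SJF order (ascending): [2, 3, 15]
Completion times:
  Job 1: burst=2, C=2
  Job 2: burst=3, C=5
  Job 3: burst=15, C=20
Average completion = 27/3 = 9.0

9.0


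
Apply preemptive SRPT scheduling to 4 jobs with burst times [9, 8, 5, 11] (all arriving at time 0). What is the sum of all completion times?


Since all jobs arrive at t=0, SRPT equals SPT ordering.
SPT order: [5, 8, 9, 11]
Completion times:
  Job 1: p=5, C=5
  Job 2: p=8, C=13
  Job 3: p=9, C=22
  Job 4: p=11, C=33
Total completion time = 5 + 13 + 22 + 33 = 73

73


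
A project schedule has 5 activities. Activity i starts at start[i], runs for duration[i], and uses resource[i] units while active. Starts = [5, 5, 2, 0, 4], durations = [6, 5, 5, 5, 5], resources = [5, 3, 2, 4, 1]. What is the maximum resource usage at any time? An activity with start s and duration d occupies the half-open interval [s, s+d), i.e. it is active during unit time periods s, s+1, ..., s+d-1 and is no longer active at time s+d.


Each activity i is active on [start_i, start_i + duration_i).
Compute total resource usage per time slot:
  t=0: active resources = [4], total = 4
  t=1: active resources = [4], total = 4
  t=2: active resources = [2, 4], total = 6
  t=3: active resources = [2, 4], total = 6
  t=4: active resources = [2, 4, 1], total = 7
  t=5: active resources = [5, 3, 2, 1], total = 11
  t=6: active resources = [5, 3, 2, 1], total = 11
  t=7: active resources = [5, 3, 1], total = 9
  t=8: active resources = [5, 3, 1], total = 9
  t=9: active resources = [5, 3], total = 8
  t=10: active resources = [5], total = 5
Peak resource demand = 11

11


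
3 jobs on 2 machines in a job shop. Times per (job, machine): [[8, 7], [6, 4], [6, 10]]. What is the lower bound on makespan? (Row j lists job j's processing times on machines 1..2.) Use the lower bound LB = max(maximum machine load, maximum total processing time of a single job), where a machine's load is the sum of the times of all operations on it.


Machine loads:
  Machine 1: 8 + 6 + 6 = 20
  Machine 2: 7 + 4 + 10 = 21
Max machine load = 21
Job totals:
  Job 1: 15
  Job 2: 10
  Job 3: 16
Max job total = 16
Lower bound = max(21, 16) = 21

21


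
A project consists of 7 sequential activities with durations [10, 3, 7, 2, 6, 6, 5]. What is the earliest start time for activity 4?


Activity 4 starts after activities 1 through 3 complete.
Predecessor durations: [10, 3, 7]
ES = 10 + 3 + 7 = 20

20


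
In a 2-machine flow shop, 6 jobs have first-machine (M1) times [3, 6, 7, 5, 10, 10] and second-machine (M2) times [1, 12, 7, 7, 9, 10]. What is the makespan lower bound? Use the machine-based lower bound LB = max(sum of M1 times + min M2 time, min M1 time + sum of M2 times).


LB1 = sum(M1 times) + min(M2 times) = 41 + 1 = 42
LB2 = min(M1 times) + sum(M2 times) = 3 + 46 = 49
Lower bound = max(LB1, LB2) = max(42, 49) = 49

49


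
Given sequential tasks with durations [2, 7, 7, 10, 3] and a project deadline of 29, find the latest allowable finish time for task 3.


LF(activity 3) = deadline - sum of successor durations
Successors: activities 4 through 5 with durations [10, 3]
Sum of successor durations = 13
LF = 29 - 13 = 16

16


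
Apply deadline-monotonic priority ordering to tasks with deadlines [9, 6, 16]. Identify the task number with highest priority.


Sort tasks by relative deadline (ascending):
  Task 2: deadline = 6
  Task 1: deadline = 9
  Task 3: deadline = 16
Priority order (highest first): [2, 1, 3]
Highest priority task = 2

2


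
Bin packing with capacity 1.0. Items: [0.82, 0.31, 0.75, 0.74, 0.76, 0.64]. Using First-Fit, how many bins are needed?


Place items sequentially using First-Fit:
  Item 0.82 -> new Bin 1
  Item 0.31 -> new Bin 2
  Item 0.75 -> new Bin 3
  Item 0.74 -> new Bin 4
  Item 0.76 -> new Bin 5
  Item 0.64 -> Bin 2 (now 0.95)
Total bins used = 5

5


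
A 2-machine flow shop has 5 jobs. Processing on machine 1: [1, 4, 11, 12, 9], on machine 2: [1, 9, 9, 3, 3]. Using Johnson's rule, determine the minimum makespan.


Apply Johnson's rule:
  Group 1 (a <= b): [(1, 1, 1), (2, 4, 9)]
  Group 2 (a > b): [(3, 11, 9), (4, 12, 3), (5, 9, 3)]
Optimal job order: [1, 2, 3, 4, 5]
Schedule:
  Job 1: M1 done at 1, M2 done at 2
  Job 2: M1 done at 5, M2 done at 14
  Job 3: M1 done at 16, M2 done at 25
  Job 4: M1 done at 28, M2 done at 31
  Job 5: M1 done at 37, M2 done at 40
Makespan = 40

40


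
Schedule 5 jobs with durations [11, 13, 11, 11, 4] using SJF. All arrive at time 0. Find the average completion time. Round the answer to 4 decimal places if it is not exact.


SJF order (ascending): [4, 11, 11, 11, 13]
Completion times:
  Job 1: burst=4, C=4
  Job 2: burst=11, C=15
  Job 3: burst=11, C=26
  Job 4: burst=11, C=37
  Job 5: burst=13, C=50
Average completion = 132/5 = 26.4

26.4


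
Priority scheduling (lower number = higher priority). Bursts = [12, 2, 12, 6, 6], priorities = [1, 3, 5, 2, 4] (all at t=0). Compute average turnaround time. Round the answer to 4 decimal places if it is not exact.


Sort by priority (ascending = highest first):
Order: [(1, 12), (2, 6), (3, 2), (4, 6), (5, 12)]
Completion times:
  Priority 1, burst=12, C=12
  Priority 2, burst=6, C=18
  Priority 3, burst=2, C=20
  Priority 4, burst=6, C=26
  Priority 5, burst=12, C=38
Average turnaround = 114/5 = 22.8

22.8


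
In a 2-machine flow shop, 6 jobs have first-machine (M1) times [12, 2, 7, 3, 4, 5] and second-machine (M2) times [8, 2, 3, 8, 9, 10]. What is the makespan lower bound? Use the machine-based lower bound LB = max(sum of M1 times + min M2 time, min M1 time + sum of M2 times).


LB1 = sum(M1 times) + min(M2 times) = 33 + 2 = 35
LB2 = min(M1 times) + sum(M2 times) = 2 + 40 = 42
Lower bound = max(LB1, LB2) = max(35, 42) = 42

42


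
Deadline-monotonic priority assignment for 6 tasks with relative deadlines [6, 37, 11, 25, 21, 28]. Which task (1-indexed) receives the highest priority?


Sort tasks by relative deadline (ascending):
  Task 1: deadline = 6
  Task 3: deadline = 11
  Task 5: deadline = 21
  Task 4: deadline = 25
  Task 6: deadline = 28
  Task 2: deadline = 37
Priority order (highest first): [1, 3, 5, 4, 6, 2]
Highest priority task = 1

1


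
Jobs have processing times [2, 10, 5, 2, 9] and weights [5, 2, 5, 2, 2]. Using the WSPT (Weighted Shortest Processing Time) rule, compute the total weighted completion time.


Compute p/w ratios and sort ascending (WSPT): [(2, 5), (5, 5), (2, 2), (9, 2), (10, 2)]
Compute weighted completion times:
  Job (p=2,w=5): C=2, w*C=5*2=10
  Job (p=5,w=5): C=7, w*C=5*7=35
  Job (p=2,w=2): C=9, w*C=2*9=18
  Job (p=9,w=2): C=18, w*C=2*18=36
  Job (p=10,w=2): C=28, w*C=2*28=56
Total weighted completion time = 155

155


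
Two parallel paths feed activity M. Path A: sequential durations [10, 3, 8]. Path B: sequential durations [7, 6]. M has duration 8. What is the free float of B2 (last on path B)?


ES(B2) = sum of predecessors on chain B = 7
EF(B2) = ES + duration = 7 + 6 = 13
Successor of B2 is M. ES(M) = max(sum(A), sum(B)) = max(21, 13) = 21
Free float = ES(successor) - EF(current) = 21 - 13 = 8

8


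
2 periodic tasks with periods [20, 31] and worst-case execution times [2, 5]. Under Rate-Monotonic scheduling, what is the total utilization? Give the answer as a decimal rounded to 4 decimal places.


Compute individual utilizations (exact fractions):
  Task 1: C/T = 2/20 = 1/10 (approx. 0.1)
  Task 2: C/T = 5/31 (approx. 0.1613)
Total utilization U = 1/10 + 5/31 = 81/310
Rounded to 4 decimal places: U = 0.2613
RM (Liu & Layland) bound for 2 tasks = 0.828427; compare with U = 81/310 (approx. 0.261290)
U <= bound, so schedulable by RM sufficient condition.

0.2613


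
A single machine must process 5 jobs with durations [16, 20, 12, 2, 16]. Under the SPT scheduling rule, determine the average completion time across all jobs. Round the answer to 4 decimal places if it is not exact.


Sort jobs by processing time (SPT order): [2, 12, 16, 16, 20]
Compute completion times sequentially:
  Job 1: processing = 2, completes at 2
  Job 2: processing = 12, completes at 14
  Job 3: processing = 16, completes at 30
  Job 4: processing = 16, completes at 46
  Job 5: processing = 20, completes at 66
Sum of completion times = 158
Average completion time = 158/5 = 31.6

31.6


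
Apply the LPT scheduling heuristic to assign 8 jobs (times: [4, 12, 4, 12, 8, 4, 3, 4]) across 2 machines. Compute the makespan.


Sort jobs in decreasing order (LPT): [12, 12, 8, 4, 4, 4, 4, 3]
Assign each job to the least loaded machine:
  Machine 1: jobs [12, 8, 4, 3], load = 27
  Machine 2: jobs [12, 4, 4, 4], load = 24
Makespan = max load = 27

27


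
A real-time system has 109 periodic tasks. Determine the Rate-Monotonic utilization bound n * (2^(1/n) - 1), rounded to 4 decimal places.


Compute 2^(1/109) = 1.0063794108
Subtract 1: 1.0063794108 - 1 = 0.0063794108
Multiply by n: 109 * 0.0063794108 = 0.6953557772
Round to 4 dp: 0.6954

0.6954


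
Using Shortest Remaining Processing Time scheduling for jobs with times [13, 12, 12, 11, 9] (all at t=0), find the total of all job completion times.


Since all jobs arrive at t=0, SRPT equals SPT ordering.
SPT order: [9, 11, 12, 12, 13]
Completion times:
  Job 1: p=9, C=9
  Job 2: p=11, C=20
  Job 3: p=12, C=32
  Job 4: p=12, C=44
  Job 5: p=13, C=57
Total completion time = 9 + 20 + 32 + 44 + 57 = 162

162


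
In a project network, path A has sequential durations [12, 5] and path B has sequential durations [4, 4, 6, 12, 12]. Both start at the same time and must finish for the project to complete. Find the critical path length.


Path A total = 12 + 5 = 17
Path B total = 4 + 4 + 6 + 12 + 12 = 38
Critical path = longest path = max(17, 38) = 38

38


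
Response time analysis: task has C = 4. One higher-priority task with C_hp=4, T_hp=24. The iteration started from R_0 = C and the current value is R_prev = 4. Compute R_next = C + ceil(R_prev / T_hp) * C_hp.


R_next = C + ceil(R_prev / T_hp) * C_hp
ceil(4 / 24) = ceil(0.1667) = 1
Interference = 1 * 4 = 4
R_next = 4 + 4 = 8

8


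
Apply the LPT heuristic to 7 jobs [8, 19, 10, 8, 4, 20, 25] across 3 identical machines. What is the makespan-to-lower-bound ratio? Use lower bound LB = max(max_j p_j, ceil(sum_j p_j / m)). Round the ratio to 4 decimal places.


LPT order: [25, 20, 19, 10, 8, 8, 4]
Machine loads after assignment: [33, 32, 29]
LPT makespan = 33
Lower bound = max(max_job, ceil(total/3)) = max(25, 32) = 32
Ratio = 33 / 32 = 1.0313

1.0313


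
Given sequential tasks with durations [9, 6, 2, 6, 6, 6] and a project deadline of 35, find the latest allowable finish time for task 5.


LF(activity 5) = deadline - sum of successor durations
Successors: activities 6 through 6 with durations [6]
Sum of successor durations = 6
LF = 35 - 6 = 29

29


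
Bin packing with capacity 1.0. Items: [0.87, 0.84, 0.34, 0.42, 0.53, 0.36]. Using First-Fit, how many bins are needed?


Place items sequentially using First-Fit:
  Item 0.87 -> new Bin 1
  Item 0.84 -> new Bin 2
  Item 0.34 -> new Bin 3
  Item 0.42 -> Bin 3 (now 0.76)
  Item 0.53 -> new Bin 4
  Item 0.36 -> Bin 4 (now 0.89)
Total bins used = 4

4


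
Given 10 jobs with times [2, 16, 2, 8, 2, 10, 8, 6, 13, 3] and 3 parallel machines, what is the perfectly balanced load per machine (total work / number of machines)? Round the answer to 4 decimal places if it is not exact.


Total processing time = 2 + 16 + 2 + 8 + 2 + 10 + 8 + 6 + 13 + 3 = 70
Number of machines = 3
Ideal balanced load = 70 / 3 = 23.3333

23.3333


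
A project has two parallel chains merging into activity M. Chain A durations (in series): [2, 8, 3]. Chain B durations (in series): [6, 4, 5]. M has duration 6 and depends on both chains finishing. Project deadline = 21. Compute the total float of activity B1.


Forward pass: ES(B1) = sum of predecessors on chain B = 0
EF = ES + duration = 0 + 6 = 6
Backward pass: LF(M) = deadline = 21; LS(M) = 21 - 6 = 15
LF(B1) = LS(M) - sum(successors on chain B) = 15 - 9 = 6
LS = LF - duration = 6 - 6 = 0
Total float = LS - ES = 0 - 0 = 0

0


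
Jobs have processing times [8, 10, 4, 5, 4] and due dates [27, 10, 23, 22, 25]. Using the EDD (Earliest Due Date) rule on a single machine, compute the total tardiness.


Sort by due date (EDD order): [(10, 10), (5, 22), (4, 23), (4, 25), (8, 27)]
Compute completion times and tardiness:
  Job 1: p=10, d=10, C=10, tardiness=max(0,10-10)=0
  Job 2: p=5, d=22, C=15, tardiness=max(0,15-22)=0
  Job 3: p=4, d=23, C=19, tardiness=max(0,19-23)=0
  Job 4: p=4, d=25, C=23, tardiness=max(0,23-25)=0
  Job 5: p=8, d=27, C=31, tardiness=max(0,31-27)=4
Total tardiness = 4

4


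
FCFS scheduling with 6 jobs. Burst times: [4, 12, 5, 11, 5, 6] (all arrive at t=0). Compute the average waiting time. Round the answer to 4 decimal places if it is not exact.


FCFS order (as given): [4, 12, 5, 11, 5, 6]
Waiting times:
  Job 1: wait = 0
  Job 2: wait = 4
  Job 3: wait = 16
  Job 4: wait = 21
  Job 5: wait = 32
  Job 6: wait = 37
Sum of waiting times = 110
Average waiting time = 110/6 = 18.3333

18.3333


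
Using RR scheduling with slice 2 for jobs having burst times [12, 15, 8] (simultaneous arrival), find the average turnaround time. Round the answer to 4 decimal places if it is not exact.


Time quantum = 2
Execution trace:
  J1 runs 2 units, time = 2
  J2 runs 2 units, time = 4
  J3 runs 2 units, time = 6
  J1 runs 2 units, time = 8
  J2 runs 2 units, time = 10
  J3 runs 2 units, time = 12
  J1 runs 2 units, time = 14
  J2 runs 2 units, time = 16
  J3 runs 2 units, time = 18
  J1 runs 2 units, time = 20
  J2 runs 2 units, time = 22
  J3 runs 2 units, time = 24
  J1 runs 2 units, time = 26
  J2 runs 2 units, time = 28
  J1 runs 2 units, time = 30
  J2 runs 2 units, time = 32
  J2 runs 2 units, time = 34
  J2 runs 1 units, time = 35
Finish times: [30, 35, 24]
Average turnaround = 89/3 = 29.6667

29.6667


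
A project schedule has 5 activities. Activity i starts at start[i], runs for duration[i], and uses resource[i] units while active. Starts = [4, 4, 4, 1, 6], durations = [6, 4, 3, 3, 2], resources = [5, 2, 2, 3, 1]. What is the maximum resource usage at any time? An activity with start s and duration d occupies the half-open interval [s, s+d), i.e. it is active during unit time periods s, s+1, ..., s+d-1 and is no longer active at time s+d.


Each activity i is active on [start_i, start_i + duration_i).
Compute total resource usage per time slot:
  t=0: active resources = [], total = 0
  t=1: active resources = [3], total = 3
  t=2: active resources = [3], total = 3
  t=3: active resources = [3], total = 3
  t=4: active resources = [5, 2, 2], total = 9
  t=5: active resources = [5, 2, 2], total = 9
  t=6: active resources = [5, 2, 2, 1], total = 10
  t=7: active resources = [5, 2, 1], total = 8
  t=8: active resources = [5], total = 5
  t=9: active resources = [5], total = 5
Peak resource demand = 10

10


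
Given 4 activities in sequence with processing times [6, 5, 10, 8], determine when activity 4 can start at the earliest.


Activity 4 starts after activities 1 through 3 complete.
Predecessor durations: [6, 5, 10]
ES = 6 + 5 + 10 = 21

21


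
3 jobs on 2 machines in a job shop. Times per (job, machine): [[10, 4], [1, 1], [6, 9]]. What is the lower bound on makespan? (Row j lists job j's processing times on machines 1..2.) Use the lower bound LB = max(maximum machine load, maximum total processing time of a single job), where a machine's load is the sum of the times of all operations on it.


Machine loads:
  Machine 1: 10 + 1 + 6 = 17
  Machine 2: 4 + 1 + 9 = 14
Max machine load = 17
Job totals:
  Job 1: 14
  Job 2: 2
  Job 3: 15
Max job total = 15
Lower bound = max(17, 15) = 17

17


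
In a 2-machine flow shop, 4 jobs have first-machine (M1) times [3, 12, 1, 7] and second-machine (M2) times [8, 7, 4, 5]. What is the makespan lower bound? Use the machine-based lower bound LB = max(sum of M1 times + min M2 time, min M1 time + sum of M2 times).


LB1 = sum(M1 times) + min(M2 times) = 23 + 4 = 27
LB2 = min(M1 times) + sum(M2 times) = 1 + 24 = 25
Lower bound = max(LB1, LB2) = max(27, 25) = 27

27


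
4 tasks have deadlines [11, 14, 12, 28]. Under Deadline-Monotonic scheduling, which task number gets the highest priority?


Sort tasks by relative deadline (ascending):
  Task 1: deadline = 11
  Task 3: deadline = 12
  Task 2: deadline = 14
  Task 4: deadline = 28
Priority order (highest first): [1, 3, 2, 4]
Highest priority task = 1

1


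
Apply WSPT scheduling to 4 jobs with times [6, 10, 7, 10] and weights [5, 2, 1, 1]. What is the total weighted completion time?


Compute p/w ratios and sort ascending (WSPT): [(6, 5), (10, 2), (7, 1), (10, 1)]
Compute weighted completion times:
  Job (p=6,w=5): C=6, w*C=5*6=30
  Job (p=10,w=2): C=16, w*C=2*16=32
  Job (p=7,w=1): C=23, w*C=1*23=23
  Job (p=10,w=1): C=33, w*C=1*33=33
Total weighted completion time = 118

118


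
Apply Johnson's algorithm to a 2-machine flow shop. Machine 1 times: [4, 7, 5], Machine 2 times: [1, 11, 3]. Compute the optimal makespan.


Apply Johnson's rule:
  Group 1 (a <= b): [(2, 7, 11)]
  Group 2 (a > b): [(3, 5, 3), (1, 4, 1)]
Optimal job order: [2, 3, 1]
Schedule:
  Job 2: M1 done at 7, M2 done at 18
  Job 3: M1 done at 12, M2 done at 21
  Job 1: M1 done at 16, M2 done at 22
Makespan = 22

22


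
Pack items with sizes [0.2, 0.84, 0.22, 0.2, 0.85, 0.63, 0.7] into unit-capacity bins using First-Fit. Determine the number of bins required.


Place items sequentially using First-Fit:
  Item 0.2 -> new Bin 1
  Item 0.84 -> new Bin 2
  Item 0.22 -> Bin 1 (now 0.42)
  Item 0.2 -> Bin 1 (now 0.62)
  Item 0.85 -> new Bin 3
  Item 0.63 -> new Bin 4
  Item 0.7 -> new Bin 5
Total bins used = 5

5


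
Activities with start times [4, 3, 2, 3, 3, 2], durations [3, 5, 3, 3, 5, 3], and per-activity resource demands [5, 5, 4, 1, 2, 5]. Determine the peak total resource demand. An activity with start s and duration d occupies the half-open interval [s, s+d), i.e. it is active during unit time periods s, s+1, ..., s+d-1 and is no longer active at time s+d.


Each activity i is active on [start_i, start_i + duration_i).
Compute total resource usage per time slot:
  t=0: active resources = [], total = 0
  t=1: active resources = [], total = 0
  t=2: active resources = [4, 5], total = 9
  t=3: active resources = [5, 4, 1, 2, 5], total = 17
  t=4: active resources = [5, 5, 4, 1, 2, 5], total = 22
  t=5: active resources = [5, 5, 1, 2], total = 13
  t=6: active resources = [5, 5, 2], total = 12
  t=7: active resources = [5, 2], total = 7
Peak resource demand = 22

22


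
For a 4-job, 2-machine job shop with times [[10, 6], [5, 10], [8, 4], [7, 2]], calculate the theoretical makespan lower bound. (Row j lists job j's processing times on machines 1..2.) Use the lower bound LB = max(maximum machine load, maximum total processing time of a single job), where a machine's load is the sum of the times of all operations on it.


Machine loads:
  Machine 1: 10 + 5 + 8 + 7 = 30
  Machine 2: 6 + 10 + 4 + 2 = 22
Max machine load = 30
Job totals:
  Job 1: 16
  Job 2: 15
  Job 3: 12
  Job 4: 9
Max job total = 16
Lower bound = max(30, 16) = 30

30


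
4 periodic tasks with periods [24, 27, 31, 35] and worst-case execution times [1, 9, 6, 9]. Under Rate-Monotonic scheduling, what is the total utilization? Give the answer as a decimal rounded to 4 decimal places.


Compute individual utilizations (exact fractions):
  Task 1: C/T = 1/24 (approx. 0.0417)
  Task 2: C/T = 9/27 = 1/3 (approx. 0.3333)
  Task 3: C/T = 6/31 (approx. 0.1935)
  Task 4: C/T = 9/35 (approx. 0.2571)
Total utilization U = 1/24 + 1/3 + 6/31 + 9/35 = 7167/8680
Rounded to 4 decimal places: U = 0.8257
RM (Liu & Layland) bound for 4 tasks = 0.756828; compare with U = 7167/8680 (approx. 0.825691)
bound < U <= 1, so the RM sufficient condition is not met (inconclusive; an exact test such as response-time analysis is needed).

0.8257


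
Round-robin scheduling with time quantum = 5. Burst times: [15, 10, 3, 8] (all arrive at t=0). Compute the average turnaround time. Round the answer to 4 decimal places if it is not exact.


Time quantum = 5
Execution trace:
  J1 runs 5 units, time = 5
  J2 runs 5 units, time = 10
  J3 runs 3 units, time = 13
  J4 runs 5 units, time = 18
  J1 runs 5 units, time = 23
  J2 runs 5 units, time = 28
  J4 runs 3 units, time = 31
  J1 runs 5 units, time = 36
Finish times: [36, 28, 13, 31]
Average turnaround = 108/4 = 27.0

27.0


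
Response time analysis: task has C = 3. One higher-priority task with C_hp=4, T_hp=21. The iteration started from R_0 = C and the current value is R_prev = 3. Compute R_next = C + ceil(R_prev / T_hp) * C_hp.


R_next = C + ceil(R_prev / T_hp) * C_hp
ceil(3 / 21) = ceil(0.1429) = 1
Interference = 1 * 4 = 4
R_next = 3 + 4 = 7

7


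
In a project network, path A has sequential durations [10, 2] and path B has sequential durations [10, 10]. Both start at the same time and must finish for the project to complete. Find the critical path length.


Path A total = 10 + 2 = 12
Path B total = 10 + 10 = 20
Critical path = longest path = max(12, 20) = 20

20


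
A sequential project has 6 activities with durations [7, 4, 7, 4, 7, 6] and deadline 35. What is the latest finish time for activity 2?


LF(activity 2) = deadline - sum of successor durations
Successors: activities 3 through 6 with durations [7, 4, 7, 6]
Sum of successor durations = 24
LF = 35 - 24 = 11

11


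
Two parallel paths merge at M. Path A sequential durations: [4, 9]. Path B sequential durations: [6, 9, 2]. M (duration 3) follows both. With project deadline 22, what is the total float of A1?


Forward pass: ES(A1) = sum of predecessors on chain A = 0
EF = ES + duration = 0 + 4 = 4
Backward pass: LF(M) = deadline = 22; LS(M) = 22 - 3 = 19
LF(A1) = LS(M) - sum(successors on chain A) = 19 - 9 = 10
LS = LF - duration = 10 - 4 = 6
Total float = LS - ES = 6 - 0 = 6

6


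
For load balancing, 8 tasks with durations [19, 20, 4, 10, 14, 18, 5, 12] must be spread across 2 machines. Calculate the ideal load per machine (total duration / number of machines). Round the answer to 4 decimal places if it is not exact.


Total processing time = 19 + 20 + 4 + 10 + 14 + 18 + 5 + 12 = 102
Number of machines = 2
Ideal balanced load = 102 / 2 = 51.0

51.0


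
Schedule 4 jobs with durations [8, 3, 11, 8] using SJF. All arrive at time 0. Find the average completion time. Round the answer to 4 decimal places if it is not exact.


SJF order (ascending): [3, 8, 8, 11]
Completion times:
  Job 1: burst=3, C=3
  Job 2: burst=8, C=11
  Job 3: burst=8, C=19
  Job 4: burst=11, C=30
Average completion = 63/4 = 15.75

15.75


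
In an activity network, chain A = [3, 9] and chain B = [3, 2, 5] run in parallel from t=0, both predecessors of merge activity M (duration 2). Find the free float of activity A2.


ES(A2) = sum of predecessors on chain A = 3
EF(A2) = ES + duration = 3 + 9 = 12
Successor of A2 is M. ES(M) = max(sum(A), sum(B)) = max(12, 10) = 12
Free float = ES(successor) - EF(current) = 12 - 12 = 0

0


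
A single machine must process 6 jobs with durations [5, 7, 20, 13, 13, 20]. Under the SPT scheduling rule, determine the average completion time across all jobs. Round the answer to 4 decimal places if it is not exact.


Sort jobs by processing time (SPT order): [5, 7, 13, 13, 20, 20]
Compute completion times sequentially:
  Job 1: processing = 5, completes at 5
  Job 2: processing = 7, completes at 12
  Job 3: processing = 13, completes at 25
  Job 4: processing = 13, completes at 38
  Job 5: processing = 20, completes at 58
  Job 6: processing = 20, completes at 78
Sum of completion times = 216
Average completion time = 216/6 = 36.0

36.0


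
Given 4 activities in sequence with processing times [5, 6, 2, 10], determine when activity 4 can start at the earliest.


Activity 4 starts after activities 1 through 3 complete.
Predecessor durations: [5, 6, 2]
ES = 5 + 6 + 2 = 13

13


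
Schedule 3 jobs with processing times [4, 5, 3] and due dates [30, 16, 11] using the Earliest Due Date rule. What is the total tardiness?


Sort by due date (EDD order): [(3, 11), (5, 16), (4, 30)]
Compute completion times and tardiness:
  Job 1: p=3, d=11, C=3, tardiness=max(0,3-11)=0
  Job 2: p=5, d=16, C=8, tardiness=max(0,8-16)=0
  Job 3: p=4, d=30, C=12, tardiness=max(0,12-30)=0
Total tardiness = 0

0


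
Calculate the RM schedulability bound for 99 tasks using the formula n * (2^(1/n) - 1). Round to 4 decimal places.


Compute 2^(1/99) = 1.0070260544
Subtract 1: 1.0070260544 - 1 = 0.0070260544
Multiply by n: 99 * 0.0070260544 = 0.6955793856
Round to 4 dp: 0.6956

0.6956


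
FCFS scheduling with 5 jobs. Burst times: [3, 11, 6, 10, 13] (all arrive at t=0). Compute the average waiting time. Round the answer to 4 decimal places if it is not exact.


FCFS order (as given): [3, 11, 6, 10, 13]
Waiting times:
  Job 1: wait = 0
  Job 2: wait = 3
  Job 3: wait = 14
  Job 4: wait = 20
  Job 5: wait = 30
Sum of waiting times = 67
Average waiting time = 67/5 = 13.4

13.4


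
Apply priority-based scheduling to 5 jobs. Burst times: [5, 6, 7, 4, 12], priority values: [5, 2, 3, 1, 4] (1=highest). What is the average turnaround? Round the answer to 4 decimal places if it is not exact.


Sort by priority (ascending = highest first):
Order: [(1, 4), (2, 6), (3, 7), (4, 12), (5, 5)]
Completion times:
  Priority 1, burst=4, C=4
  Priority 2, burst=6, C=10
  Priority 3, burst=7, C=17
  Priority 4, burst=12, C=29
  Priority 5, burst=5, C=34
Average turnaround = 94/5 = 18.8

18.8


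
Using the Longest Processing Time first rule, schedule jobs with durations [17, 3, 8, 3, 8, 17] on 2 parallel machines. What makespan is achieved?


Sort jobs in decreasing order (LPT): [17, 17, 8, 8, 3, 3]
Assign each job to the least loaded machine:
  Machine 1: jobs [17, 8, 3], load = 28
  Machine 2: jobs [17, 8, 3], load = 28
Makespan = max load = 28

28


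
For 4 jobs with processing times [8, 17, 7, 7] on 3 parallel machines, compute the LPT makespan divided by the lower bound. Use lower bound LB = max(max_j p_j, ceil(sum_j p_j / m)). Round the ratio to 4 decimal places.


LPT order: [17, 8, 7, 7]
Machine loads after assignment: [17, 8, 14]
LPT makespan = 17
Lower bound = max(max_job, ceil(total/3)) = max(17, 13) = 17
Ratio = 17 / 17 = 1.0

1.0


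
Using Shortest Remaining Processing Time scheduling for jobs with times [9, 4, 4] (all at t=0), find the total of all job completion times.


Since all jobs arrive at t=0, SRPT equals SPT ordering.
SPT order: [4, 4, 9]
Completion times:
  Job 1: p=4, C=4
  Job 2: p=4, C=8
  Job 3: p=9, C=17
Total completion time = 4 + 8 + 17 = 29

29


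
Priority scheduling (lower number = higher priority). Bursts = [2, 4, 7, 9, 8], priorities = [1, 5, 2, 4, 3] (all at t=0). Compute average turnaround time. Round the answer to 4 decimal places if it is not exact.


Sort by priority (ascending = highest first):
Order: [(1, 2), (2, 7), (3, 8), (4, 9), (5, 4)]
Completion times:
  Priority 1, burst=2, C=2
  Priority 2, burst=7, C=9
  Priority 3, burst=8, C=17
  Priority 4, burst=9, C=26
  Priority 5, burst=4, C=30
Average turnaround = 84/5 = 16.8

16.8


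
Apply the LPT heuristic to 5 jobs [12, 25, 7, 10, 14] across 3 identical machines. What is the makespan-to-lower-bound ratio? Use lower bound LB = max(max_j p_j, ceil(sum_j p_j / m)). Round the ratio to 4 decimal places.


LPT order: [25, 14, 12, 10, 7]
Machine loads after assignment: [25, 21, 22]
LPT makespan = 25
Lower bound = max(max_job, ceil(total/3)) = max(25, 23) = 25
Ratio = 25 / 25 = 1.0

1.0


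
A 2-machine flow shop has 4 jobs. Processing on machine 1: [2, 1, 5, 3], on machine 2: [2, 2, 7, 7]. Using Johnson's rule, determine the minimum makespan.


Apply Johnson's rule:
  Group 1 (a <= b): [(2, 1, 2), (1, 2, 2), (4, 3, 7), (3, 5, 7)]
  Group 2 (a > b): []
Optimal job order: [2, 1, 4, 3]
Schedule:
  Job 2: M1 done at 1, M2 done at 3
  Job 1: M1 done at 3, M2 done at 5
  Job 4: M1 done at 6, M2 done at 13
  Job 3: M1 done at 11, M2 done at 20
Makespan = 20

20


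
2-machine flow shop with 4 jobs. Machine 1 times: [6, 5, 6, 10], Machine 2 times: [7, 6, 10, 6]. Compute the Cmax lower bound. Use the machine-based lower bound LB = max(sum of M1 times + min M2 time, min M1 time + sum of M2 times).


LB1 = sum(M1 times) + min(M2 times) = 27 + 6 = 33
LB2 = min(M1 times) + sum(M2 times) = 5 + 29 = 34
Lower bound = max(LB1, LB2) = max(33, 34) = 34

34


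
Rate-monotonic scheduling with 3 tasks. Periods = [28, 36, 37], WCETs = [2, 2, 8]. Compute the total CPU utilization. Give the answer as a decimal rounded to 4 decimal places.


Compute individual utilizations (exact fractions):
  Task 1: C/T = 2/28 = 1/14 (approx. 0.0714)
  Task 2: C/T = 2/36 = 1/18 (approx. 0.0556)
  Task 3: C/T = 8/37 (approx. 0.2162)
Total utilization U = 1/14 + 1/18 + 8/37 = 800/2331
Rounded to 4 decimal places: U = 0.3432
RM (Liu & Layland) bound for 3 tasks = 0.779763; compare with U = 800/2331 (approx. 0.343200)
U <= bound, so schedulable by RM sufficient condition.

0.3432


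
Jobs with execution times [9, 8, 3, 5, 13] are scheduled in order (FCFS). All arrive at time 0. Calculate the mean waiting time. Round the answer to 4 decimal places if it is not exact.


FCFS order (as given): [9, 8, 3, 5, 13]
Waiting times:
  Job 1: wait = 0
  Job 2: wait = 9
  Job 3: wait = 17
  Job 4: wait = 20
  Job 5: wait = 25
Sum of waiting times = 71
Average waiting time = 71/5 = 14.2

14.2


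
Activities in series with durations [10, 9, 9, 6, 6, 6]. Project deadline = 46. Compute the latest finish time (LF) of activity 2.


LF(activity 2) = deadline - sum of successor durations
Successors: activities 3 through 6 with durations [9, 6, 6, 6]
Sum of successor durations = 27
LF = 46 - 27 = 19

19


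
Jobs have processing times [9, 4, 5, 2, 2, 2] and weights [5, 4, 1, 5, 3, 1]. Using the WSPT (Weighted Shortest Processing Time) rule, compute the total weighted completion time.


Compute p/w ratios and sort ascending (WSPT): [(2, 5), (2, 3), (4, 4), (9, 5), (2, 1), (5, 1)]
Compute weighted completion times:
  Job (p=2,w=5): C=2, w*C=5*2=10
  Job (p=2,w=3): C=4, w*C=3*4=12
  Job (p=4,w=4): C=8, w*C=4*8=32
  Job (p=9,w=5): C=17, w*C=5*17=85
  Job (p=2,w=1): C=19, w*C=1*19=19
  Job (p=5,w=1): C=24, w*C=1*24=24
Total weighted completion time = 182

182


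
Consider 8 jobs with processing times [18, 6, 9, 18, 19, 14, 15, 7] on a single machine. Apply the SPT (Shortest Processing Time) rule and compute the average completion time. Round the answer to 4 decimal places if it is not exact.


Sort jobs by processing time (SPT order): [6, 7, 9, 14, 15, 18, 18, 19]
Compute completion times sequentially:
  Job 1: processing = 6, completes at 6
  Job 2: processing = 7, completes at 13
  Job 3: processing = 9, completes at 22
  Job 4: processing = 14, completes at 36
  Job 5: processing = 15, completes at 51
  Job 6: processing = 18, completes at 69
  Job 7: processing = 18, completes at 87
  Job 8: processing = 19, completes at 106
Sum of completion times = 390
Average completion time = 390/8 = 48.75

48.75


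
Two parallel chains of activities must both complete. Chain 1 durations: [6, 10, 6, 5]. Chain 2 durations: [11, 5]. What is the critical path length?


Path A total = 6 + 10 + 6 + 5 = 27
Path B total = 11 + 5 = 16
Critical path = longest path = max(27, 16) = 27

27


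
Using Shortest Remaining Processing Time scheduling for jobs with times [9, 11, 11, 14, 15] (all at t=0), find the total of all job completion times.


Since all jobs arrive at t=0, SRPT equals SPT ordering.
SPT order: [9, 11, 11, 14, 15]
Completion times:
  Job 1: p=9, C=9
  Job 2: p=11, C=20
  Job 3: p=11, C=31
  Job 4: p=14, C=45
  Job 5: p=15, C=60
Total completion time = 9 + 20 + 31 + 45 + 60 = 165

165


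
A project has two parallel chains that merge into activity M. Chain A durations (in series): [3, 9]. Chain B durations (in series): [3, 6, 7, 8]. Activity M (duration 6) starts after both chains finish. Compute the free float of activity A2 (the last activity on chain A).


ES(A2) = sum of predecessors on chain A = 3
EF(A2) = ES + duration = 3 + 9 = 12
Successor of A2 is M. ES(M) = max(sum(A), sum(B)) = max(12, 24) = 24
Free float = ES(successor) - EF(current) = 24 - 12 = 12

12


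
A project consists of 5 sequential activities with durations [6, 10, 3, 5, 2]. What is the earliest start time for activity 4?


Activity 4 starts after activities 1 through 3 complete.
Predecessor durations: [6, 10, 3]
ES = 6 + 10 + 3 = 19

19


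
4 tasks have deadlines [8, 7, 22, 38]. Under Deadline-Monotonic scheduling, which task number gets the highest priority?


Sort tasks by relative deadline (ascending):
  Task 2: deadline = 7
  Task 1: deadline = 8
  Task 3: deadline = 22
  Task 4: deadline = 38
Priority order (highest first): [2, 1, 3, 4]
Highest priority task = 2

2


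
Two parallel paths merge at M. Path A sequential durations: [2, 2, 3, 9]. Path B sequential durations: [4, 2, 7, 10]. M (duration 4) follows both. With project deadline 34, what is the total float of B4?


Forward pass: ES(B4) = sum of predecessors on chain B = 13
EF = ES + duration = 13 + 10 = 23
Backward pass: LF(M) = deadline = 34; LS(M) = 34 - 4 = 30
LF(B4) = LS(M) - sum(successors on chain B) = 30 - 0 = 30
LS = LF - duration = 30 - 10 = 20
Total float = LS - ES = 20 - 13 = 7

7


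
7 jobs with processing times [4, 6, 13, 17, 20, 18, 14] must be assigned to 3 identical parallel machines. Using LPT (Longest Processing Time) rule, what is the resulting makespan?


Sort jobs in decreasing order (LPT): [20, 18, 17, 14, 13, 6, 4]
Assign each job to the least loaded machine:
  Machine 1: jobs [20, 6, 4], load = 30
  Machine 2: jobs [18, 13], load = 31
  Machine 3: jobs [17, 14], load = 31
Makespan = max load = 31

31


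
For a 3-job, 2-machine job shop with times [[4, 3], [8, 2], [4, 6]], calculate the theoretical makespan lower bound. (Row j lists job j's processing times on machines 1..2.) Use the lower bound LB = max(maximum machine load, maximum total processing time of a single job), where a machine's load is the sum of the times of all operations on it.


Machine loads:
  Machine 1: 4 + 8 + 4 = 16
  Machine 2: 3 + 2 + 6 = 11
Max machine load = 16
Job totals:
  Job 1: 7
  Job 2: 10
  Job 3: 10
Max job total = 10
Lower bound = max(16, 10) = 16

16


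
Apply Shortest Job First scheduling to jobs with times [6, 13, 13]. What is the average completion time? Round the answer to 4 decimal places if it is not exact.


SJF order (ascending): [6, 13, 13]
Completion times:
  Job 1: burst=6, C=6
  Job 2: burst=13, C=19
  Job 3: burst=13, C=32
Average completion = 57/3 = 19.0

19.0


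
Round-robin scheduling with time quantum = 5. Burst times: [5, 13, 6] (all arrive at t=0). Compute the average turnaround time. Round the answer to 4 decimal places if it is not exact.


Time quantum = 5
Execution trace:
  J1 runs 5 units, time = 5
  J2 runs 5 units, time = 10
  J3 runs 5 units, time = 15
  J2 runs 5 units, time = 20
  J3 runs 1 units, time = 21
  J2 runs 3 units, time = 24
Finish times: [5, 24, 21]
Average turnaround = 50/3 = 16.6667

16.6667


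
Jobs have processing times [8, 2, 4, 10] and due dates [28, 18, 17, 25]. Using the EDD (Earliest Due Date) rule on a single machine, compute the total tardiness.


Sort by due date (EDD order): [(4, 17), (2, 18), (10, 25), (8, 28)]
Compute completion times and tardiness:
  Job 1: p=4, d=17, C=4, tardiness=max(0,4-17)=0
  Job 2: p=2, d=18, C=6, tardiness=max(0,6-18)=0
  Job 3: p=10, d=25, C=16, tardiness=max(0,16-25)=0
  Job 4: p=8, d=28, C=24, tardiness=max(0,24-28)=0
Total tardiness = 0

0


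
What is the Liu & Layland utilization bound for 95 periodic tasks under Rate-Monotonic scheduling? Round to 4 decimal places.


Compute 2^(1/95) = 1.0073229689
Subtract 1: 1.0073229689 - 1 = 0.0073229689
Multiply by n: 95 * 0.0073229689 = 0.6956820455
Round to 4 dp: 0.6957

0.6957


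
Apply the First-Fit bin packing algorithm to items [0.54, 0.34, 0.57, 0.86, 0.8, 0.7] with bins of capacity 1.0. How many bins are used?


Place items sequentially using First-Fit:
  Item 0.54 -> new Bin 1
  Item 0.34 -> Bin 1 (now 0.88)
  Item 0.57 -> new Bin 2
  Item 0.86 -> new Bin 3
  Item 0.8 -> new Bin 4
  Item 0.7 -> new Bin 5
Total bins used = 5

5


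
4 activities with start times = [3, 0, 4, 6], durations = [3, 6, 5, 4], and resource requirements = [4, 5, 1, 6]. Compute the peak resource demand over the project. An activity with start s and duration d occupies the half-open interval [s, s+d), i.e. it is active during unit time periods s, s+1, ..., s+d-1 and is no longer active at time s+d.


Each activity i is active on [start_i, start_i + duration_i).
Compute total resource usage per time slot:
  t=0: active resources = [5], total = 5
  t=1: active resources = [5], total = 5
  t=2: active resources = [5], total = 5
  t=3: active resources = [4, 5], total = 9
  t=4: active resources = [4, 5, 1], total = 10
  t=5: active resources = [4, 5, 1], total = 10
  t=6: active resources = [1, 6], total = 7
  t=7: active resources = [1, 6], total = 7
  t=8: active resources = [1, 6], total = 7
  t=9: active resources = [6], total = 6
Peak resource demand = 10

10


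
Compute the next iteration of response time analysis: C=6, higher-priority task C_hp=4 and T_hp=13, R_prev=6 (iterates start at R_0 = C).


R_next = C + ceil(R_prev / T_hp) * C_hp
ceil(6 / 13) = ceil(0.4615) = 1
Interference = 1 * 4 = 4
R_next = 6 + 4 = 10

10


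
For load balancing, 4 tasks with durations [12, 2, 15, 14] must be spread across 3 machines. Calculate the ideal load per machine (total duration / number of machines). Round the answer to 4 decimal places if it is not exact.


Total processing time = 12 + 2 + 15 + 14 = 43
Number of machines = 3
Ideal balanced load = 43 / 3 = 14.3333

14.3333


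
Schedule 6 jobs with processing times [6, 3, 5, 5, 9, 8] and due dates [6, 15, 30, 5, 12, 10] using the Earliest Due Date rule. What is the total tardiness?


Sort by due date (EDD order): [(5, 5), (6, 6), (8, 10), (9, 12), (3, 15), (5, 30)]
Compute completion times and tardiness:
  Job 1: p=5, d=5, C=5, tardiness=max(0,5-5)=0
  Job 2: p=6, d=6, C=11, tardiness=max(0,11-6)=5
  Job 3: p=8, d=10, C=19, tardiness=max(0,19-10)=9
  Job 4: p=9, d=12, C=28, tardiness=max(0,28-12)=16
  Job 5: p=3, d=15, C=31, tardiness=max(0,31-15)=16
  Job 6: p=5, d=30, C=36, tardiness=max(0,36-30)=6
Total tardiness = 52

52


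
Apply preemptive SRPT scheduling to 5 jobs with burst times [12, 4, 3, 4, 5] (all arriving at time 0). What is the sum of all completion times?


Since all jobs arrive at t=0, SRPT equals SPT ordering.
SPT order: [3, 4, 4, 5, 12]
Completion times:
  Job 1: p=3, C=3
  Job 2: p=4, C=7
  Job 3: p=4, C=11
  Job 4: p=5, C=16
  Job 5: p=12, C=28
Total completion time = 3 + 7 + 11 + 16 + 28 = 65

65


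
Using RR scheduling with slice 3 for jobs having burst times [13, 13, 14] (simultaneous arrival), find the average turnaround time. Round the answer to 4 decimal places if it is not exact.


Time quantum = 3
Execution trace:
  J1 runs 3 units, time = 3
  J2 runs 3 units, time = 6
  J3 runs 3 units, time = 9
  J1 runs 3 units, time = 12
  J2 runs 3 units, time = 15
  J3 runs 3 units, time = 18
  J1 runs 3 units, time = 21
  J2 runs 3 units, time = 24
  J3 runs 3 units, time = 27
  J1 runs 3 units, time = 30
  J2 runs 3 units, time = 33
  J3 runs 3 units, time = 36
  J1 runs 1 units, time = 37
  J2 runs 1 units, time = 38
  J3 runs 2 units, time = 40
Finish times: [37, 38, 40]
Average turnaround = 115/3 = 38.3333

38.3333


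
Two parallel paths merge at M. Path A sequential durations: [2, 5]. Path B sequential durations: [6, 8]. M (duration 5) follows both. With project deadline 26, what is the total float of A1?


Forward pass: ES(A1) = sum of predecessors on chain A = 0
EF = ES + duration = 0 + 2 = 2
Backward pass: LF(M) = deadline = 26; LS(M) = 26 - 5 = 21
LF(A1) = LS(M) - sum(successors on chain A) = 21 - 5 = 16
LS = LF - duration = 16 - 2 = 14
Total float = LS - ES = 14 - 0 = 14

14
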